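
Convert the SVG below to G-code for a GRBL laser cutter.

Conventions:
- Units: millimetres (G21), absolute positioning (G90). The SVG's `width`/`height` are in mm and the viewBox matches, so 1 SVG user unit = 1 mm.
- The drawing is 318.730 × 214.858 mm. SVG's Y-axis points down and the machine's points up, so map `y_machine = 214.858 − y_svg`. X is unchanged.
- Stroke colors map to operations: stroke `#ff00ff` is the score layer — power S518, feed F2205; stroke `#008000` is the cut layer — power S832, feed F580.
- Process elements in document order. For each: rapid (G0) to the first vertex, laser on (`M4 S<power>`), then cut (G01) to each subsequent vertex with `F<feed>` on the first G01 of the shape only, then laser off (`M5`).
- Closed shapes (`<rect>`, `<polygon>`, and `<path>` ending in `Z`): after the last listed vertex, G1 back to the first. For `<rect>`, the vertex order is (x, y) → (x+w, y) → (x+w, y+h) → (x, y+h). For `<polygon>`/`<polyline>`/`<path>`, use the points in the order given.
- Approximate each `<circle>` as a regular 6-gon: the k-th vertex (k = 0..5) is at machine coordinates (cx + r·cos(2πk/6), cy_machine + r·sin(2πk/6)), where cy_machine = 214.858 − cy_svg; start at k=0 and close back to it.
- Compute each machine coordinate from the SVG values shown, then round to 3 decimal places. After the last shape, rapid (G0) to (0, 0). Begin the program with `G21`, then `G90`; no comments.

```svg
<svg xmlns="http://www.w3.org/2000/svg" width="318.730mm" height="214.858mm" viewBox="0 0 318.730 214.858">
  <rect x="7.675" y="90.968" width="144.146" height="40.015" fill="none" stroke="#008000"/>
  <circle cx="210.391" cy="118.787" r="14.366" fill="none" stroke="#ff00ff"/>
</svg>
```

1 u = 1 mm; y_m = 214.858 − y.

[1] `<rect>` rectangle, #008000→cut S832 F580: (7.675,123.890) → (151.821,123.890) → (151.821,83.875) → (7.675,83.875) → (7.675,123.890) (closed)

[2] `<circle>` circle, #ff00ff→score S518 F2205: (224.757,96.071) → (217.574,108.512) → (203.208,108.512) → (196.025,96.071) → (203.208,83.630) → (217.574,83.630) → (224.757,96.071) (closed)

G21
G90
G0 X7.675 Y123.890
M4 S832
G01 X151.821 Y123.890 F580
G01 X151.821 Y83.875
G01 X7.675 Y83.875
G01 X7.675 Y123.890
M5
G0 X224.757 Y96.071
M4 S518
G01 X217.574 Y108.512 F2205
G01 X203.208 Y108.512
G01 X196.025 Y96.071
G01 X203.208 Y83.630
G01 X217.574 Y83.630
G01 X224.757 Y96.071
M5
G0 X0.000 Y0.000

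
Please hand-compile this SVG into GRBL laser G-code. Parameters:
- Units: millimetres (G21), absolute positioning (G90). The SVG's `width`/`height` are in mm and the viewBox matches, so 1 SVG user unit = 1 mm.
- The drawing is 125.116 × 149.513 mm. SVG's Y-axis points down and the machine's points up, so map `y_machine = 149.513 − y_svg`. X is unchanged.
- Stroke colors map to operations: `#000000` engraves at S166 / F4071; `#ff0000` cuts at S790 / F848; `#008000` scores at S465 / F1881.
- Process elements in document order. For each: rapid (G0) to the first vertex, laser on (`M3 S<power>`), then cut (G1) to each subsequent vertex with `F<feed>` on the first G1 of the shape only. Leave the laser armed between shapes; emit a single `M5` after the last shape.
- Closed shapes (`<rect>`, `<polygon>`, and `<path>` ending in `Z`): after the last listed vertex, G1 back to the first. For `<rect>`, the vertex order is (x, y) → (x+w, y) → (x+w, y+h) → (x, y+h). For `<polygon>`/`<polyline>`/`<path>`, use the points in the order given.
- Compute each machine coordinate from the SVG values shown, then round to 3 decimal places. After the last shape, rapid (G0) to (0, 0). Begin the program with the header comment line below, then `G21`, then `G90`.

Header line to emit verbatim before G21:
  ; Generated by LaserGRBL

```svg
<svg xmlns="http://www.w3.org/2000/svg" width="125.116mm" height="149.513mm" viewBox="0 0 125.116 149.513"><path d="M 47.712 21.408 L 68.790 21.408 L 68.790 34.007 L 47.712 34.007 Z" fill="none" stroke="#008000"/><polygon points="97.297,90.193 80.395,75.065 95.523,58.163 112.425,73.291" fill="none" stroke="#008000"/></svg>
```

Since the viewBox matches the mm dimensions, user units are millimetres directly. The only transform is the Y-flip y_m = 149.513 − y_svg.

Shape 1 is a rectangle drawn with `<path>`. Its stroke #008000 means score at S465, F1881. After flipping Y the toolpath is (47.712,128.105) → (68.790,128.105) → (68.790,115.506) → (47.712,115.506) → (47.712,128.105), returning to the start.

Shape 2 is a regular polygon drawn with `<polygon>`. Its stroke #008000 means score at S465, F1881. After flipping Y the toolpath is (97.297,59.320) → (80.395,74.448) → (95.523,91.350) → (112.425,76.222) → (97.297,59.320), returning to the start.

; Generated by LaserGRBL
G21
G90
G0 X47.712 Y128.105
M3 S465
G1 X68.790 Y128.105 F1881
G1 X68.790 Y115.506
G1 X47.712 Y115.506
G1 X47.712 Y128.105
G0 X97.297 Y59.320
M3 S465
G1 X80.395 Y74.448 F1881
G1 X95.523 Y91.350
G1 X112.425 Y76.222
G1 X97.297 Y59.320
M5
G0 X0.000 Y0.000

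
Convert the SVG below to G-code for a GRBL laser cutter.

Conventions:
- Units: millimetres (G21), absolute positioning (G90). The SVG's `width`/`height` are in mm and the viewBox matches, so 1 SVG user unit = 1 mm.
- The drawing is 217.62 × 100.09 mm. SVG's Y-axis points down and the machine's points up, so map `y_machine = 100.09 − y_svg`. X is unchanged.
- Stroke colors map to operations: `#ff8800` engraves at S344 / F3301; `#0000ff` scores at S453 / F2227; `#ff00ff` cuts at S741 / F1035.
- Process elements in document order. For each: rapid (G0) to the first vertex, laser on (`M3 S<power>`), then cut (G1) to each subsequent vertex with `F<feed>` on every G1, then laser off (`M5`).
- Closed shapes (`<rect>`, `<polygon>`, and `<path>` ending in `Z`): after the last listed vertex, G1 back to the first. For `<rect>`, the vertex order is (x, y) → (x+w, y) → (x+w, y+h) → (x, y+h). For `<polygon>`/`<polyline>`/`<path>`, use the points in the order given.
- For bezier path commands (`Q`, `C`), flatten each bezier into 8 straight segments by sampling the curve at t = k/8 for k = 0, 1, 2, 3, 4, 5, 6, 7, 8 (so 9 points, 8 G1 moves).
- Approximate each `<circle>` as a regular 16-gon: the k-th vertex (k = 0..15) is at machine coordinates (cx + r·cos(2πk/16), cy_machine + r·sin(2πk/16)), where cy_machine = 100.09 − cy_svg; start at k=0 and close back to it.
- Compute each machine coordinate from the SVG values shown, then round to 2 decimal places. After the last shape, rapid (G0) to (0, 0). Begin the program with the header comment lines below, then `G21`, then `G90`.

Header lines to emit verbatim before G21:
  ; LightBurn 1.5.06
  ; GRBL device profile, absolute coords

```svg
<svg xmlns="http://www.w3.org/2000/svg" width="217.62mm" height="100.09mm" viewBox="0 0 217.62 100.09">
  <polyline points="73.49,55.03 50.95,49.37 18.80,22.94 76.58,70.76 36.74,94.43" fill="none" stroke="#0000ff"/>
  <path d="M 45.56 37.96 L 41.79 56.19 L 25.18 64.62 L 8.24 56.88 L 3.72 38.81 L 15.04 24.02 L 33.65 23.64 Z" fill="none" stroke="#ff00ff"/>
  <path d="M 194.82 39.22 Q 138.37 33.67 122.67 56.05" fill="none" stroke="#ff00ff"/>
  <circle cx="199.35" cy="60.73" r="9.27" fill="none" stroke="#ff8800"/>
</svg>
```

Since the viewBox matches the mm dimensions, user units are millimetres directly. The only transform is the Y-flip y_m = 100.09 − y_svg.

Shape 1 is a open polyline drawn with `<polyline>`. Its stroke #0000ff means score at S453, F2227. After flipping Y the toolpath is (73.49,45.06) → (50.95,50.72) → (18.80,77.15) → (76.58,29.33) → (36.74,5.66).

Shape 2 is a regular polygon drawn with `<path>`. Its stroke #ff00ff means cut at S741, F1035. After flipping Y the toolpath is (45.56,62.13) → (41.79,43.90) → (25.18,35.47) → (8.24,43.21) → (3.72,61.28) → (15.04,76.07) → (33.65,76.45) → (45.56,62.13), returning to the start.

Shape 3 is a quadratic bezier drawn with `<path>`. Its stroke #ff00ff means cut at S741, F1035. After flipping Y the toolpath is (194.82,60.87) → (181.34,61.82) → (169.14,61.90) → (158.21,61.10) → (148.56,59.44) → (140.18,56.90) → (133.07,53.48) → (127.23,49.20) → (122.67,44.04).

Shape 4 is a circle drawn with `<circle>`. Its stroke #ff8800 means engrave at S344, F3301. After flipping Y the toolpath is (208.62,39.36) → (207.91,42.91) → (205.90,45.91) → (202.90,47.92) → (199.35,48.63) → (195.80,47.92) → (192.80,45.91) → (190.79,42.91) → (190.08,39.36) → (190.79,35.81) → (192.80,32.81) → (195.80,30.80) → (199.35,30.09) → (202.90,30.80) → (205.90,32.81) → (207.91,35.81) → (208.62,39.36), returning to the start.

; LightBurn 1.5.06
; GRBL device profile, absolute coords
G21
G90
G0 X73.49 Y45.06
M3 S453
G1 X50.95 Y50.72 F2227
G1 X18.80 Y77.15 F2227
G1 X76.58 Y29.33 F2227
G1 X36.74 Y5.66 F2227
M5
G0 X45.56 Y62.13
M3 S741
G1 X41.79 Y43.90 F1035
G1 X25.18 Y35.47 F1035
G1 X8.24 Y43.21 F1035
G1 X3.72 Y61.28 F1035
G1 X15.04 Y76.07 F1035
G1 X33.65 Y76.45 F1035
G1 X45.56 Y62.13 F1035
M5
G0 X194.82 Y60.87
M3 S741
G1 X181.34 Y61.82 F1035
G1 X169.14 Y61.90 F1035
G1 X158.21 Y61.10 F1035
G1 X148.56 Y59.44 F1035
G1 X140.18 Y56.90 F1035
G1 X133.07 Y53.48 F1035
G1 X127.23 Y49.20 F1035
G1 X122.67 Y44.04 F1035
M5
G0 X208.62 Y39.36
M3 S344
G1 X207.91 Y42.91 F3301
G1 X205.90 Y45.91 F3301
G1 X202.90 Y47.92 F3301
G1 X199.35 Y48.63 F3301
G1 X195.80 Y47.92 F3301
G1 X192.80 Y45.91 F3301
G1 X190.79 Y42.91 F3301
G1 X190.08 Y39.36 F3301
G1 X190.79 Y35.81 F3301
G1 X192.80 Y32.81 F3301
G1 X195.80 Y30.80 F3301
G1 X199.35 Y30.09 F3301
G1 X202.90 Y30.80 F3301
G1 X205.90 Y32.81 F3301
G1 X207.91 Y35.81 F3301
G1 X208.62 Y39.36 F3301
M5
G0 X0.00 Y0.00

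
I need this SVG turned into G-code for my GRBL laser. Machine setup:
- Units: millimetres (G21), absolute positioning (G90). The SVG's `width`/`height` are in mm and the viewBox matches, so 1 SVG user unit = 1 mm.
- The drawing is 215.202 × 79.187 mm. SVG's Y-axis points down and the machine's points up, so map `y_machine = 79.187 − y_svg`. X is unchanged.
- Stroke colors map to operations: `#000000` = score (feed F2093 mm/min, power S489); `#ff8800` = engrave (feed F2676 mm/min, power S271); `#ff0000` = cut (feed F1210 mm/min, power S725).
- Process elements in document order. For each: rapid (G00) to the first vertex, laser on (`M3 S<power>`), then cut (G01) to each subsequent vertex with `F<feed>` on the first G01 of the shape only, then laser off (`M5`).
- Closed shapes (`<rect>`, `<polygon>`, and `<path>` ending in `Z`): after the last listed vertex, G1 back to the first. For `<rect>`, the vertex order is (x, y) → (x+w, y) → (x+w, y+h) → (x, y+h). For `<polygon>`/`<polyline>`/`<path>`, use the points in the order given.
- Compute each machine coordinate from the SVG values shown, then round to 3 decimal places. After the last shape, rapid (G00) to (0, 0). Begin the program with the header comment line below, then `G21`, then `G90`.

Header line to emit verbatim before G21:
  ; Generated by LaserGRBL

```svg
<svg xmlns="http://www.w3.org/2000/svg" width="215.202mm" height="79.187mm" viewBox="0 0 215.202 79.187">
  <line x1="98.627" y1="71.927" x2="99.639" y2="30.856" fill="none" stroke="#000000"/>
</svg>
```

1 u = 1 mm; y_m = 79.187 − y.

[1] `<line>` line segment, #000000→score S489 F2093: (98.627,7.260) → (99.639,48.331)

; Generated by LaserGRBL
G21
G90
G00 X98.627 Y7.260
M3 S489
G01 X99.639 Y48.331 F2093
M5
G00 X0.000 Y0.000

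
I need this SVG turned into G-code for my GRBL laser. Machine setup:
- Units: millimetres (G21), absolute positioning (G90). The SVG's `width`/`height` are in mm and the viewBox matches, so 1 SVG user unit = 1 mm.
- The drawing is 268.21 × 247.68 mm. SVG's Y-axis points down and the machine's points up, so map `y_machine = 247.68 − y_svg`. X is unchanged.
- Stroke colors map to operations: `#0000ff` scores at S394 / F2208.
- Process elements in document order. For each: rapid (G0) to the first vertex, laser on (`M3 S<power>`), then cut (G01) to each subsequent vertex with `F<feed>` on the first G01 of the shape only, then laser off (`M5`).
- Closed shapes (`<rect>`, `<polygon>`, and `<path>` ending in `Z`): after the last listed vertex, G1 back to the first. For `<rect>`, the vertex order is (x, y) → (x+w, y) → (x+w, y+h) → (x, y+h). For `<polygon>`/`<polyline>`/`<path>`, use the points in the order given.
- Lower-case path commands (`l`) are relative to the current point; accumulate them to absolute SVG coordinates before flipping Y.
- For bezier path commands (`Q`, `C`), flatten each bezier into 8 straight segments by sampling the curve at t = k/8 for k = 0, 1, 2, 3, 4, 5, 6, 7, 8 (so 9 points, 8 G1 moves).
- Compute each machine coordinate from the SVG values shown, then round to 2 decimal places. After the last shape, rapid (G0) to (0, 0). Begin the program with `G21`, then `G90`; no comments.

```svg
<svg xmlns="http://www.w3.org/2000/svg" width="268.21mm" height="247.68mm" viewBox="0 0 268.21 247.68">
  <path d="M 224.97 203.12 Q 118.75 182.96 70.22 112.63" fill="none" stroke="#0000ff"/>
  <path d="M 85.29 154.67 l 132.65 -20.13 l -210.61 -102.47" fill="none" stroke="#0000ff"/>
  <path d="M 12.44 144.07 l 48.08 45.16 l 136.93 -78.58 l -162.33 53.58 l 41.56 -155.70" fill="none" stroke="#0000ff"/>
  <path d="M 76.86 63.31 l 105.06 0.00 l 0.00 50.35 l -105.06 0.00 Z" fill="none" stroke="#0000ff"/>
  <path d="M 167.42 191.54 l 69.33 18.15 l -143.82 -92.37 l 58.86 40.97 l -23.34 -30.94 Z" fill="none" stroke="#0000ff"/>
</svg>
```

G21
G90
G0 X224.97 Y44.56
M3 S394
G01 X199.32 Y50.38 F2208
G01 X175.47 Y57.78
G01 X153.42 Y66.74
G01 X133.17 Y77.26
G01 X114.73 Y89.36
G01 X98.09 Y103.02
G01 X83.25 Y118.25
G01 X70.22 Y135.05
M5
G0 X85.29 Y93.01
M3 S394
G01 X217.94 Y113.14 F2208
G01 X7.33 Y215.61
M5
G0 X12.44 Y103.61
M3 S394
G01 X60.52 Y58.45 F2208
G01 X197.45 Y137.03
G01 X35.12 Y83.45
G01 X76.68 Y239.15
M5
G0 X76.86 Y184.37
M3 S394
G01 X181.92 Y184.37 F2208
G01 X181.92 Y134.02
G01 X76.86 Y134.02
G01 X76.86 Y184.37
M5
G0 X167.42 Y56.14
M3 S394
G01 X236.75 Y37.99 F2208
G01 X92.93 Y130.36
G01 X151.79 Y89.39
G01 X128.45 Y120.33
G01 X167.42 Y56.14
M5
G0 X0.00 Y0.00

viewBox `0 0 268.21 247.68` with mm width/height → 1 unit = 1 mm. Flip: y_m = 247.68 − y_svg.

**Shape 1** — `<path>` quadratic bezier, stroke `#0000ff` → score (S394, F2208). Control points (SVG): P0=(224.97,203.12), P1=(118.75,182.96), P2=(70.22,112.63); sampled at t=k/8. Machine vertices: (224.97,44.56) → (199.32,50.38) → (175.47,57.78) → (153.42,66.74) → (133.17,77.26) → (114.73,89.36) → (98.09,103.02) → (83.25,118.25) → (70.22,135.05). Open path.

**Shape 2** — `<path>` open polyline, stroke `#0000ff` → score (S394, F2208). Machine vertices: (85.29,93.01) → (217.94,113.14) → (7.33,215.61). Open path.

**Shape 3** — `<path>` open polyline, stroke `#0000ff` → score (S394, F2208). Machine vertices: (12.44,103.61) → (60.52,58.45) → (197.45,137.03) → (35.12,83.45) → (76.68,239.15). Open path.

**Shape 4** — `<path>` rectangle, stroke `#0000ff` → score (S394, F2208). Machine vertices: (76.86,184.37) → (181.92,184.37) → (181.92,134.02) → (76.86,134.02) → (76.86,184.37). Closed: final G1 returns to the first vertex.

**Shape 5** — `<path>` closed polygon, stroke `#0000ff` → score (S394, F2208). Machine vertices: (167.42,56.14) → (236.75,37.99) → (92.93,130.36) → (151.79,89.39) → (128.45,120.33) → (167.42,56.14). Closed: final G1 returns to the first vertex.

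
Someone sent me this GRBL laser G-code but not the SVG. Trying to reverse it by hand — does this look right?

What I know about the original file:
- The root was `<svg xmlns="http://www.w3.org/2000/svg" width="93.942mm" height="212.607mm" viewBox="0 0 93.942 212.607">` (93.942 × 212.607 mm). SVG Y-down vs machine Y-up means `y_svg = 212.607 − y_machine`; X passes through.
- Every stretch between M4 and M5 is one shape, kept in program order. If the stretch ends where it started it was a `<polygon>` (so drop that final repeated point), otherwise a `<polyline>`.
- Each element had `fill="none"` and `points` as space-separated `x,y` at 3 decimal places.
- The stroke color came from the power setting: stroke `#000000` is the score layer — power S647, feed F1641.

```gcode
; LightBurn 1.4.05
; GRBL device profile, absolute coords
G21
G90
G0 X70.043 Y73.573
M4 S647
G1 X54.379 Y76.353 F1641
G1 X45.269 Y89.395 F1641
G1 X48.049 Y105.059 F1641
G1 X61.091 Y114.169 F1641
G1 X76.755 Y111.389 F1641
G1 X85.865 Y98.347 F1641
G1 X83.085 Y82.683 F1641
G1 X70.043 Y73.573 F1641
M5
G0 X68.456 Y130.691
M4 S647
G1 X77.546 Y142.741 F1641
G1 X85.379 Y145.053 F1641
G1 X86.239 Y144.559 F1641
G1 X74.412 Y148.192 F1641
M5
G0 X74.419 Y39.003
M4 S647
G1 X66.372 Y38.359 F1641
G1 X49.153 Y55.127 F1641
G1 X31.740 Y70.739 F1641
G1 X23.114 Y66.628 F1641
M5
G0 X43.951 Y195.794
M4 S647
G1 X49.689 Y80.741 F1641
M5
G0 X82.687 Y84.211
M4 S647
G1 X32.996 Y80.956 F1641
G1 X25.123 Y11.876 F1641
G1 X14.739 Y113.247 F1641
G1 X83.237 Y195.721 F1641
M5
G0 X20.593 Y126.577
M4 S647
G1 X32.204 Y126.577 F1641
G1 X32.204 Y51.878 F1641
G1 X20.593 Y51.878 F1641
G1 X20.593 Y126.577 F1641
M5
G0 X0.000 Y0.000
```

<svg xmlns="http://www.w3.org/2000/svg" width="93.942mm" height="212.607mm" viewBox="0 0 93.942 212.607">
  <polygon points="70.043,139.034 54.379,136.254 45.269,123.212 48.049,107.548 61.091,98.438 76.755,101.218 85.865,114.260 83.085,129.924" fill="none" stroke="#000000"/>
  <polyline points="68.456,81.916 77.546,69.866 85.379,67.554 86.239,68.048 74.412,64.415" fill="none" stroke="#000000"/>
  <polyline points="74.419,173.604 66.372,174.248 49.153,157.480 31.740,141.868 23.114,145.979" fill="none" stroke="#000000"/>
  <polyline points="43.951,16.813 49.689,131.866" fill="none" stroke="#000000"/>
  <polyline points="82.687,128.396 32.996,131.651 25.123,200.731 14.739,99.360 83.237,16.886" fill="none" stroke="#000000"/>
  <polygon points="20.593,86.030 32.204,86.030 32.204,160.729 20.593,160.729" fill="none" stroke="#000000"/>
</svg>

Machine Y-up, SVG Y-down with viewBox height 212.607, so y_svg = 212.607 − y_machine; X carries over. Every run uses S647, so all elements get stroke `#000000` (score).

Run 1: The run returns to its start, so emit a `<polygon>` with points (Y-flipped): 70.043,139.034 54.379,136.254 45.269,123.212 48.049,107.548 61.091,98.438 76.755,101.218 85.865,114.260 83.085,129.924.

Run 2: The run is open, so emit a `<polyline>` with points (Y-flipped): 68.456,81.916 77.546,69.866 85.379,67.554 86.239,68.048 74.412,64.415.

Run 3: The run is open, so emit a `<polyline>` with points (Y-flipped): 74.419,173.604 66.372,174.248 49.153,157.480 31.740,141.868 23.114,145.979.

Run 4: The run is open, so emit a `<polyline>` with points (Y-flipped): 43.951,16.813 49.689,131.866.

Run 5: The run is open, so emit a `<polyline>` with points (Y-flipped): 82.687,128.396 32.996,131.651 25.123,200.731 14.739,99.360 83.237,16.886.

Run 6: The run returns to its start, so emit a `<polygon>` with points (Y-flipped): 20.593,86.030 32.204,86.030 32.204,160.729 20.593,160.729.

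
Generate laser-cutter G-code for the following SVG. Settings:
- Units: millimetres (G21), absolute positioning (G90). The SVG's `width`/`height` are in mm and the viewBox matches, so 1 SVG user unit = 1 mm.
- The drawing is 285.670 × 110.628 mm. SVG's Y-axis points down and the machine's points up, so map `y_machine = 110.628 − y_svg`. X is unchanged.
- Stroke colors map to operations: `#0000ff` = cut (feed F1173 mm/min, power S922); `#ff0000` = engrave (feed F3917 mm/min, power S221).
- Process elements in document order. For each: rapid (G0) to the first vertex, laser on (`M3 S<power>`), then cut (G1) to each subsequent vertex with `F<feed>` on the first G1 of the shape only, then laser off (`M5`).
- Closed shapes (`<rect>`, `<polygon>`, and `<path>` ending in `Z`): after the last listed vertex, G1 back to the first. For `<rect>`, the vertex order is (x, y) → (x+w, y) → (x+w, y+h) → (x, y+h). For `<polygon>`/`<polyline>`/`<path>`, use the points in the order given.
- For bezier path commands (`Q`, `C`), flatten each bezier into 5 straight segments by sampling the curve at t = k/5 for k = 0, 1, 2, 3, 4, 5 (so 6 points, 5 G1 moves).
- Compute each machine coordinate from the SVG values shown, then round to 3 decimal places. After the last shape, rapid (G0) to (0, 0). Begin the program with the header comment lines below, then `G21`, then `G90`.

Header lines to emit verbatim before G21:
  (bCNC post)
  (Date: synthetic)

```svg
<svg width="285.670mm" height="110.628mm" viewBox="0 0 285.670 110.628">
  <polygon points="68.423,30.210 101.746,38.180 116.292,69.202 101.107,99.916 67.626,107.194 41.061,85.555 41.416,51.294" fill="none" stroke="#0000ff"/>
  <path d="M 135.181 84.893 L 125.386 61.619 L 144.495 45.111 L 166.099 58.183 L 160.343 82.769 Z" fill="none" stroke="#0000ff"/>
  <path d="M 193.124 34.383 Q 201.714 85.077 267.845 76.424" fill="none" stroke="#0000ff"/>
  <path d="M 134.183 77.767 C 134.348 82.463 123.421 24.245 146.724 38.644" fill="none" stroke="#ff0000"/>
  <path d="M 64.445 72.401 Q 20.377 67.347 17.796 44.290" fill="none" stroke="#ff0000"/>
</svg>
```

(bCNC post)
(Date: synthetic)
G21
G90
G0 X68.423 Y80.418
M3 S922
G1 X101.746 Y72.448 F1173
G1 X116.292 Y41.426
G1 X101.107 Y10.712
G1 X67.626 Y3.434
G1 X41.061 Y25.073
G1 X41.416 Y59.334
G1 X68.423 Y80.418
M5
G0 X135.181 Y25.735
M3 S922
G1 X125.386 Y49.009 F1173
G1 X144.495 Y65.517
G1 X166.099 Y52.445
G1 X160.343 Y27.859
G1 X135.181 Y25.735
M5
G0 X193.124 Y76.245
M3 S922
G1 X198.862 Y58.341 F1173
G1 X209.203 Y45.185
G1 X224.147 Y36.777
G1 X243.694 Y33.117
G1 X267.845 Y34.204
M5
G0 X134.183 Y32.861
M3 S221
G1 X133.314 Y36.509 F3917
G1 X131.957 Y48.751
G1 X132.290 Y63.081
G1 X136.487 Y72.994
G1 X146.724 Y71.984
M5
G0 X64.445 Y38.227
M3 S221
G1 X48.477 Y40.969 F3917
G1 X35.829 Y45.151
G1 X26.499 Y50.773
G1 X20.488 Y57.835
G1 X17.796 Y66.338
M5
G0 X0.000 Y0.000

viewBox `0 0 285.670 110.628` with mm width/height → 1 unit = 1 mm. Flip: y_m = 110.628 − y_svg.

**Shape 1** — `<polygon>` regular polygon, stroke `#0000ff` → cut (S922, F1173). Machine vertices: (68.423,80.418) → (101.746,72.448) → (116.292,41.426) → (101.107,10.712) → (67.626,3.434) → (41.061,25.073) → (41.416,59.334) → (68.423,80.418). Closed: final G1 returns to the first vertex.

**Shape 2** — `<path>` regular polygon, stroke `#0000ff` → cut (S922, F1173). Machine vertices: (135.181,25.735) → (125.386,49.009) → (144.495,65.517) → (166.099,52.445) → (160.343,27.859) → (135.181,25.735). Closed: final G1 returns to the first vertex.

**Shape 3** — `<path>` quadratic bezier, stroke `#0000ff` → cut (S922, F1173). Control points (SVG): P0=(193.124,34.383), P1=(201.714,85.077), P2=(267.845,76.424); sampled at t=k/5. Machine vertices: (193.124,76.245) → (198.862,58.341) → (209.203,45.185) → (224.147,36.777) → (243.694,33.117) → (267.845,34.204). Open path.

**Shape 4** — `<path>` cubic bezier, stroke `#ff0000` → engrave (S221, F3917). Control points (SVG): P0=(134.183,77.767), P1=(134.348,82.463), P2=(123.421,24.245), P3=(146.724,38.644); sampled at t=k/5. Machine vertices: (134.183,32.861) → (133.314,36.509) → (131.957,48.751) → (132.290,63.081) → (136.487,72.994) → (146.724,71.984). Open path.

**Shape 5** — `<path>` quadratic bezier, stroke `#ff0000` → engrave (S221, F3917). Control points (SVG): P0=(64.445,72.401), P1=(20.377,67.347), P2=(17.796,44.290); sampled at t=k/5. Machine vertices: (64.445,38.227) → (48.477,40.969) → (35.829,45.151) → (26.499,50.773) → (20.488,57.835) → (17.796,66.338). Open path.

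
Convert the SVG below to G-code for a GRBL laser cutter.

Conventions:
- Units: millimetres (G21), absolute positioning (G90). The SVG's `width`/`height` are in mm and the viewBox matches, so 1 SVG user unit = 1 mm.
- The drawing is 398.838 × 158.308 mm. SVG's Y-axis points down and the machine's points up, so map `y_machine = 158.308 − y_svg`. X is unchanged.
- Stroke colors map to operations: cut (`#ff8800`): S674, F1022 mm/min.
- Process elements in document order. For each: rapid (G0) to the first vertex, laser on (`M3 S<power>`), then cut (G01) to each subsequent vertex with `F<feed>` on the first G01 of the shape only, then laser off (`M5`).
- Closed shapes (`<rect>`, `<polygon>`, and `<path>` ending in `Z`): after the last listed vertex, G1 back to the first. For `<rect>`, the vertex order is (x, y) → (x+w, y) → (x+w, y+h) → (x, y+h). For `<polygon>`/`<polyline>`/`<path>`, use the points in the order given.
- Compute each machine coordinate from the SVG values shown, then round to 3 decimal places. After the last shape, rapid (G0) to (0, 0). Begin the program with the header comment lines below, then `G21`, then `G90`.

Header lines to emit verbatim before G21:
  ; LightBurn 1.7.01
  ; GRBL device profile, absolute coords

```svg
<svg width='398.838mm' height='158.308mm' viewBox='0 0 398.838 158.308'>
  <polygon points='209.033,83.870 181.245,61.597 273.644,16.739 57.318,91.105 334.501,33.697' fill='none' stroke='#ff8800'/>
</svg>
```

viewBox `0 0 398.838 158.308` with mm width/height → 1 unit = 1 mm. Flip: y_m = 158.308 − y_svg.

**Shape 1** — `<polygon>` closed polygon, stroke `#ff8800` → cut (S674, F1022). Machine vertices: (209.033,74.438) → (181.245,96.711) → (273.644,141.569) → (57.318,67.203) → (334.501,124.611) → (209.033,74.438). Closed: final G1 returns to the first vertex.

; LightBurn 1.7.01
; GRBL device profile, absolute coords
G21
G90
G0 X209.033 Y74.438
M3 S674
G01 X181.245 Y96.711 F1022
G01 X273.644 Y141.569
G01 X57.318 Y67.203
G01 X334.501 Y124.611
G01 X209.033 Y74.438
M5
G0 X0.000 Y0.000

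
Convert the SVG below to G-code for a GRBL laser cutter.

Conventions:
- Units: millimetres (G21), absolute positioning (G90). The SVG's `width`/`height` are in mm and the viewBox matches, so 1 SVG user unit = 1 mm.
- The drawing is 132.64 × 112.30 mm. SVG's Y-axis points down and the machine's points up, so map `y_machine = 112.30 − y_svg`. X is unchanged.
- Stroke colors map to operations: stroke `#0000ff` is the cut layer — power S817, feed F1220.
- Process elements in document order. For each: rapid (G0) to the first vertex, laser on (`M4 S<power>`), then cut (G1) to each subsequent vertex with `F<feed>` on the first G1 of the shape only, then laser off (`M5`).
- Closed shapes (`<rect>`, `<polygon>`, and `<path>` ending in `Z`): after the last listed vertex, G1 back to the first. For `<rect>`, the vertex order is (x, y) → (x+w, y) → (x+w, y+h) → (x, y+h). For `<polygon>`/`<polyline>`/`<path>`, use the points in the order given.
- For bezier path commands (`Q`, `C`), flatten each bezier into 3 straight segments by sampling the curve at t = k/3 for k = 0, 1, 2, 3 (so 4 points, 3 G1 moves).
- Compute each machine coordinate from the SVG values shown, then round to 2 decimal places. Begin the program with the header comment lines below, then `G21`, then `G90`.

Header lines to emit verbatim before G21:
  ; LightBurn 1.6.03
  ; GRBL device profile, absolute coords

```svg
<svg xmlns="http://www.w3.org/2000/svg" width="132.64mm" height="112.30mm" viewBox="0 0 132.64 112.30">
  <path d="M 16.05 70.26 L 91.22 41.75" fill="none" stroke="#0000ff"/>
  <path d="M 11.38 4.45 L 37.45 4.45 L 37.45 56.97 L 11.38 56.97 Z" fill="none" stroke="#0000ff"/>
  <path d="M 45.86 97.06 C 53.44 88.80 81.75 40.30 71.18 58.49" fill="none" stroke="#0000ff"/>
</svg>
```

; LightBurn 1.6.03
; GRBL device profile, absolute coords
G21
G90
G0 X16.05 Y42.04
M4 S817
G1 X91.22 Y70.55 F1220
M5
G0 X11.38 Y107.85
M4 S817
G1 X37.45 Y107.85 F1220
G1 X37.45 Y55.33
G1 X11.38 Y55.33
G1 X11.38 Y107.85
M5
G0 X45.86 Y15.24
M4 S817
G1 X58.14 Y32.95 F1220
G1 X71.00 Y53.73
G1 X71.18 Y53.81
M5

viewBox `0 0 132.64 112.30` with mm width/height → 1 unit = 1 mm. Flip: y_m = 112.30 − y_svg.

**Shape 1** — `<path>` line segment, stroke `#0000ff` → cut (S817, F1220). Machine vertices: (16.05,42.04) → (91.22,70.55). Open path.

**Shape 2** — `<path>` rectangle, stroke `#0000ff` → cut (S817, F1220). Machine vertices: (11.38,107.85) → (37.45,107.85) → (37.45,55.33) → (11.38,55.33) → (11.38,107.85). Closed: final G1 returns to the first vertex.

**Shape 3** — `<path>` cubic bezier, stroke `#0000ff` → cut (S817, F1220). Control points (SVG): P0=(45.86,97.06), P1=(53.44,88.80), P2=(81.75,40.30), P3=(71.18,58.49); sampled at t=k/3. Machine vertices: (45.86,15.24) → (58.14,32.95) → (71.00,53.73) → (71.18,53.81). Open path.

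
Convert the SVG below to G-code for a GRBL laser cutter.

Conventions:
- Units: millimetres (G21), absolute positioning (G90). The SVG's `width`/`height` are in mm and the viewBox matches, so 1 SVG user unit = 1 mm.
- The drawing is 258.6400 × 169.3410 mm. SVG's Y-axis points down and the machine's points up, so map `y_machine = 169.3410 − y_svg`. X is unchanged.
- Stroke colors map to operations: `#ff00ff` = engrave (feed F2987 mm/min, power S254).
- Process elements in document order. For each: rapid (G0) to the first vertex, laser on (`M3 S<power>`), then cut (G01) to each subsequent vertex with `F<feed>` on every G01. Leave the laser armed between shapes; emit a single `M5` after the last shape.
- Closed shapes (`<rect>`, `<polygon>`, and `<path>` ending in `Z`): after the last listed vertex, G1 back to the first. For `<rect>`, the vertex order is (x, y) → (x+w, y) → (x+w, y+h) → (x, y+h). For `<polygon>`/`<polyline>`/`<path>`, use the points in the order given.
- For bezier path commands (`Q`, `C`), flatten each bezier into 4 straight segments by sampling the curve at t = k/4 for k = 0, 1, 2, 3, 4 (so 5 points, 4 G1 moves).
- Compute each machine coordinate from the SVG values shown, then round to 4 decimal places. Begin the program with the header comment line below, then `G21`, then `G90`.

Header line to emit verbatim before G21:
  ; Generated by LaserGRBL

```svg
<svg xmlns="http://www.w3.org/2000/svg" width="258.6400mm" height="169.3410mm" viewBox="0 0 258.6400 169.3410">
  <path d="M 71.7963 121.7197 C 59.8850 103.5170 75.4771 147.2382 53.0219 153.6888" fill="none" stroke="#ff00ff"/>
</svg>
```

; Generated by LaserGRBL
G21
G90
G0 X71.7963 Y47.6213
M3 S254
G01 X66.9955 Y51.2125 F2987
G01 X66.3631 Y40.8817 F2987
G01 X63.7537 Y25.9285 F2987
G01 X53.0219 Y15.6522 F2987
M5

viewBox `0 0 258.6400 169.3410` with mm width/height → 1 unit = 1 mm. Flip: y_m = 169.3410 − y_svg.

**Shape 1** — `<path>` cubic bezier, stroke `#ff00ff` → engrave (S254, F2987). Control points (SVG): P0=(71.7963,121.7197), P1=(59.8850,103.5170), P2=(75.4771,147.2382), P3=(53.0219,153.6888); sampled at t=k/4. Machine vertices: (71.7963,47.6213) → (66.9955,51.2125) → (66.3631,40.8817) → (63.7537,25.9285) → (53.0219,15.6522). Open path.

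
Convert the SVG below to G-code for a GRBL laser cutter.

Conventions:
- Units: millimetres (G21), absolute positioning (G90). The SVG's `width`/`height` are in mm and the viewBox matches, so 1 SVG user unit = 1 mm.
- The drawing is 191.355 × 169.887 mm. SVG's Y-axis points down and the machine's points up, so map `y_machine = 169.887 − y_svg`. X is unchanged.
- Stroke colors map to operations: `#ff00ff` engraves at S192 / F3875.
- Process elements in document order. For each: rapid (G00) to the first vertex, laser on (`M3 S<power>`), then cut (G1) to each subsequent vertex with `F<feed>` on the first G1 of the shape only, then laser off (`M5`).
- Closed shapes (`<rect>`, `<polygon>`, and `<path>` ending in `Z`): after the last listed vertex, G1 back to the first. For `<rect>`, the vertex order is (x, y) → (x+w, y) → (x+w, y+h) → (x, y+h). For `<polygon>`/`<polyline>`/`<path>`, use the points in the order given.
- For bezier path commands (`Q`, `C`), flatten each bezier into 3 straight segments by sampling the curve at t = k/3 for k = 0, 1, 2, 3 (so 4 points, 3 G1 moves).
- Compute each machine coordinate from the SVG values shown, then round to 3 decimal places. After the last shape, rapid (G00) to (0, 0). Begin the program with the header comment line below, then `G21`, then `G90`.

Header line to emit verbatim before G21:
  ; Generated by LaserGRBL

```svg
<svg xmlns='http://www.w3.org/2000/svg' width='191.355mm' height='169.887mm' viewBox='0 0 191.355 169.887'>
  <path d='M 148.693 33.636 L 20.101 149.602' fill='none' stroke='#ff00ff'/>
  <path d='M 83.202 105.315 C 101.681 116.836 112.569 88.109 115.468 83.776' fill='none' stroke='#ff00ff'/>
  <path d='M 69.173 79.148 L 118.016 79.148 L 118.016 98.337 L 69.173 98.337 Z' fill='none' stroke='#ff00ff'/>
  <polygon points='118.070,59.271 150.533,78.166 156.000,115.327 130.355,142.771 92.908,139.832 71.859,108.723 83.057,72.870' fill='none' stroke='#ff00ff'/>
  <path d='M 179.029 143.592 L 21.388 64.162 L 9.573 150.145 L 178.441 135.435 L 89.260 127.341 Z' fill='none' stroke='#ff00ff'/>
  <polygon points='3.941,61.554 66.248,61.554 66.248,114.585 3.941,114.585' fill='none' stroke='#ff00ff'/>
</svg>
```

Since the viewBox matches the mm dimensions, user units are millimetres directly. The only transform is the Y-flip y_m = 169.887 − y_svg.

Shape 1 is a line segment drawn with `<path>`. Its stroke #ff00ff means engrave at S192, F3875. After flipping Y the toolpath is (148.693,136.251) → (20.101,20.285).

Shape 2 is a cubic bezier drawn with `<path>`. Its stroke #ff00ff means engrave at S192, F3875. After flipping Y the toolpath is (83.202,64.572) → (99.136,64.073) → (109.921,76.041) → (115.468,86.111).

Shape 3 is a rectangle drawn with `<path>`. Its stroke #ff00ff means engrave at S192, F3875. After flipping Y the toolpath is (69.173,90.739) → (118.016,90.739) → (118.016,71.550) → (69.173,71.550) → (69.173,90.739), returning to the start.

Shape 4 is a regular polygon drawn with `<polygon>`. Its stroke #ff00ff means engrave at S192, F3875. After flipping Y the toolpath is (118.070,110.616) → (150.533,91.721) → (156.000,54.560) → (130.355,27.116) → (92.908,30.055) → (71.859,61.164) → (83.057,97.017) → (118.070,110.616), returning to the start.

Shape 5 is a closed polygon drawn with `<path>`. Its stroke #ff00ff means engrave at S192, F3875. After flipping Y the toolpath is (179.029,26.295) → (21.388,105.725) → (9.573,19.742) → (178.441,34.452) → (89.260,42.546) → (179.029,26.295), returning to the start.

Shape 6 is a rectangle drawn with `<polygon>`. Its stroke #ff00ff means engrave at S192, F3875. After flipping Y the toolpath is (3.941,108.333) → (66.248,108.333) → (66.248,55.302) → (3.941,55.302) → (3.941,108.333), returning to the start.

; Generated by LaserGRBL
G21
G90
G00 X148.693 Y136.251
M3 S192
G1 X20.101 Y20.285 F3875
M5
G00 X83.202 Y64.572
M3 S192
G1 X99.136 Y64.073 F3875
G1 X109.921 Y76.041
G1 X115.468 Y86.111
M5
G00 X69.173 Y90.739
M3 S192
G1 X118.016 Y90.739 F3875
G1 X118.016 Y71.550
G1 X69.173 Y71.550
G1 X69.173 Y90.739
M5
G00 X118.070 Y110.616
M3 S192
G1 X150.533 Y91.721 F3875
G1 X156.000 Y54.560
G1 X130.355 Y27.116
G1 X92.908 Y30.055
G1 X71.859 Y61.164
G1 X83.057 Y97.017
G1 X118.070 Y110.616
M5
G00 X179.029 Y26.295
M3 S192
G1 X21.388 Y105.725 F3875
G1 X9.573 Y19.742
G1 X178.441 Y34.452
G1 X89.260 Y42.546
G1 X179.029 Y26.295
M5
G00 X3.941 Y108.333
M3 S192
G1 X66.248 Y108.333 F3875
G1 X66.248 Y55.302
G1 X3.941 Y55.302
G1 X3.941 Y108.333
M5
G00 X0.000 Y0.000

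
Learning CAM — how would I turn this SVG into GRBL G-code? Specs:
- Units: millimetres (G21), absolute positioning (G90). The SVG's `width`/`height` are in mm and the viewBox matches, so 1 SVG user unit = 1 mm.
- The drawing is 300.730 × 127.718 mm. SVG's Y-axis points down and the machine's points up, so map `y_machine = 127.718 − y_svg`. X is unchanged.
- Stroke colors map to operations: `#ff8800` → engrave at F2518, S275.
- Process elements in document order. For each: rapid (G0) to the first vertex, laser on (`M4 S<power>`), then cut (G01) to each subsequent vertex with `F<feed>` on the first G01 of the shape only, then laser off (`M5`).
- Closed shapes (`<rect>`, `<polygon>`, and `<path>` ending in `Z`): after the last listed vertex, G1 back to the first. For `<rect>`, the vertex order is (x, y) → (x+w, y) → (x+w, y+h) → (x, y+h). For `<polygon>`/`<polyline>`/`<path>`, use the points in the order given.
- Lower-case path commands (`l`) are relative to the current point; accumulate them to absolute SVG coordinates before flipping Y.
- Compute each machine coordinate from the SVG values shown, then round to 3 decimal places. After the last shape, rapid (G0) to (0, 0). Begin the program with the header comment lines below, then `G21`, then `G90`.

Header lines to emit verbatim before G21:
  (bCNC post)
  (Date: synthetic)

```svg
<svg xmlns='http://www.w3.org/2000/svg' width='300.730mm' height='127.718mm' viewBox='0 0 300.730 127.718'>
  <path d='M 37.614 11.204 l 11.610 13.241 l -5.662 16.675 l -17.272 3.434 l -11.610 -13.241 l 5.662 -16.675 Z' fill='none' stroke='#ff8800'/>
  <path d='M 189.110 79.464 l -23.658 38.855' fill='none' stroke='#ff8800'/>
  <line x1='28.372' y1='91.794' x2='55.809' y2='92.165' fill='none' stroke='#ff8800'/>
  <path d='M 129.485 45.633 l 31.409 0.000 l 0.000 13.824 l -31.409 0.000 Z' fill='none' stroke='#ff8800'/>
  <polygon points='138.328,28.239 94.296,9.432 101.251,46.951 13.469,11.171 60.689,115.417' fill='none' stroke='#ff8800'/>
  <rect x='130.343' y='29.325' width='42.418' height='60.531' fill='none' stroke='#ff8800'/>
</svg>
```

(bCNC post)
(Date: synthetic)
G21
G90
G0 X37.614 Y116.514
M4 S275
G01 X49.224 Y103.273 F2518
G01 X43.562 Y86.598
G01 X26.290 Y83.164
G01 X14.680 Y96.405
G01 X20.342 Y113.080
G01 X37.614 Y116.514
M5
G0 X189.110 Y48.254
M4 S275
G01 X165.452 Y9.399 F2518
M5
G0 X28.372 Y35.924
M4 S275
G01 X55.809 Y35.553 F2518
M5
G0 X129.485 Y82.085
M4 S275
G01 X160.894 Y82.085 F2518
G01 X160.894 Y68.261
G01 X129.485 Y68.261
G01 X129.485 Y82.085
M5
G0 X138.328 Y99.479
M4 S275
G01 X94.296 Y118.286 F2518
G01 X101.251 Y80.767
G01 X13.469 Y116.547
G01 X60.689 Y12.301
G01 X138.328 Y99.479
M5
G0 X130.343 Y98.393
M4 S275
G01 X172.761 Y98.393 F2518
G01 X172.761 Y37.862
G01 X130.343 Y37.862
G01 X130.343 Y98.393
M5
G0 X0.000 Y0.000

Since the viewBox matches the mm dimensions, user units are millimetres directly. The only transform is the Y-flip y_m = 127.718 − y_svg.

Shape 1 is a regular polygon drawn with `<path>`. Its stroke #ff8800 means engrave at S275, F2518. After flipping Y the toolpath is (37.614,116.514) → (49.224,103.273) → (43.562,86.598) → (26.290,83.164) → (14.680,96.405) → (20.342,113.080) → (37.614,116.514), returning to the start.

Shape 2 is a line segment drawn with `<path>`. Its stroke #ff8800 means engrave at S275, F2518. After flipping Y the toolpath is (189.110,48.254) → (165.452,9.399).

Shape 3 is a line segment drawn with `<line>`. Its stroke #ff8800 means engrave at S275, F2518. After flipping Y the toolpath is (28.372,35.924) → (55.809,35.553).

Shape 4 is a rectangle drawn with `<path>`. Its stroke #ff8800 means engrave at S275, F2518. After flipping Y the toolpath is (129.485,82.085) → (160.894,82.085) → (160.894,68.261) → (129.485,68.261) → (129.485,82.085), returning to the start.

Shape 5 is a closed polygon drawn with `<polygon>`. Its stroke #ff8800 means engrave at S275, F2518. After flipping Y the toolpath is (138.328,99.479) → (94.296,118.286) → (101.251,80.767) → (13.469,116.547) → (60.689,12.301) → (138.328,99.479), returning to the start.

Shape 6 is a rectangle drawn with `<rect>`. Its stroke #ff8800 means engrave at S275, F2518. After flipping Y the toolpath is (130.343,98.393) → (172.761,98.393) → (172.761,37.862) → (130.343,37.862) → (130.343,98.393), returning to the start.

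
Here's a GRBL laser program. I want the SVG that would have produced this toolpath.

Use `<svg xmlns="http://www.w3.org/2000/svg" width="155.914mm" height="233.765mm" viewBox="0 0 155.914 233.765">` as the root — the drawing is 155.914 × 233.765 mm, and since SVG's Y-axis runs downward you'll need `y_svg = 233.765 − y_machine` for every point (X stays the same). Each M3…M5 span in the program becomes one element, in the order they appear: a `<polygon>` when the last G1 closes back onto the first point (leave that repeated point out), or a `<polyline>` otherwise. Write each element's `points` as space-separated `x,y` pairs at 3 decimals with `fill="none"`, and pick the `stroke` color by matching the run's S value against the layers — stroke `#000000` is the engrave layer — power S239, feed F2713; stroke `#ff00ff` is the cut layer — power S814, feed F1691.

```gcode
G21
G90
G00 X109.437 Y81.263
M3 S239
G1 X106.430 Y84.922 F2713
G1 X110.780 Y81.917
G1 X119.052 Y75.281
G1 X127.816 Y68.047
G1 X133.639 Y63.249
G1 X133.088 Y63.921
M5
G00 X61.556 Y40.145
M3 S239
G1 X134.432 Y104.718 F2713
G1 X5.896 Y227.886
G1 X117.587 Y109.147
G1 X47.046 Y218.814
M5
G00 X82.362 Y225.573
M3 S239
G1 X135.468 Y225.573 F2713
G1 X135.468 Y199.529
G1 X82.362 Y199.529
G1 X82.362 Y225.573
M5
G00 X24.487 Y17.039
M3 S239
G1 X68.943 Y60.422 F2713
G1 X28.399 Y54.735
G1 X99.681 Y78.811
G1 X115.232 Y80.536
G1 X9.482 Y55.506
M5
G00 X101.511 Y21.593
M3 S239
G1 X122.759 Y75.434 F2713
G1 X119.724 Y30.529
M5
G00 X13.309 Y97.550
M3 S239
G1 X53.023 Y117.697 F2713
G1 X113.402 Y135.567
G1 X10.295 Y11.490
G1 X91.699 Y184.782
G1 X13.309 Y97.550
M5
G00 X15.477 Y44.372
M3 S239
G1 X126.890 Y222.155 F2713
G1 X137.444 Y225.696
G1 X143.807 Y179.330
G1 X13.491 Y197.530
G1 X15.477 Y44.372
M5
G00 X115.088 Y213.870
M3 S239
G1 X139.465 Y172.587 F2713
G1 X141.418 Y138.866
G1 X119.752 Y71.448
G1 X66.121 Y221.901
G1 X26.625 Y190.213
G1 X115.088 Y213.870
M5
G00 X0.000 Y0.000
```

y_svg = 233.765 − y_m. Every run uses S239, so all elements get stroke `#000000` (engrave).

[1] open run; points: 109.437,152.502 106.430,148.843 110.780,151.848 119.052,158.484 127.816,165.718 133.639,170.516 133.088,169.844

[2] open run; points: 61.556,193.620 134.432,129.047 5.896,5.879 117.587,124.618 47.046,14.951

[3] closed run; points: 82.362,8.192 135.468,8.192 135.468,34.236 82.362,34.236

[4] open run; points: 24.487,216.726 68.943,173.343 28.399,179.030 99.681,154.954 115.232,153.229 9.482,178.259

[5] open run; points: 101.511,212.172 122.759,158.331 119.724,203.236

[6] closed run; points: 13.309,136.215 53.023,116.068 113.402,98.198 10.295,222.275 91.699,48.983

[7] closed run; points: 15.477,189.393 126.890,11.610 137.444,8.069 143.807,54.435 13.491,36.235

[8] closed run; points: 115.088,19.895 139.465,61.178 141.418,94.899 119.752,162.317 66.121,11.864 26.625,43.552

<svg xmlns="http://www.w3.org/2000/svg" width="155.914mm" height="233.765mm" viewBox="0 0 155.914 233.765">
  <polyline points="109.437,152.502 106.430,148.843 110.780,151.848 119.052,158.484 127.816,165.718 133.639,170.516 133.088,169.844" fill="none" stroke="#000000"/>
  <polyline points="61.556,193.620 134.432,129.047 5.896,5.879 117.587,124.618 47.046,14.951" fill="none" stroke="#000000"/>
  <polygon points="82.362,8.192 135.468,8.192 135.468,34.236 82.362,34.236" fill="none" stroke="#000000"/>
  <polyline points="24.487,216.726 68.943,173.343 28.399,179.030 99.681,154.954 115.232,153.229 9.482,178.259" fill="none" stroke="#000000"/>
  <polyline points="101.511,212.172 122.759,158.331 119.724,203.236" fill="none" stroke="#000000"/>
  <polygon points="13.309,136.215 53.023,116.068 113.402,98.198 10.295,222.275 91.699,48.983" fill="none" stroke="#000000"/>
  <polygon points="15.477,189.393 126.890,11.610 137.444,8.069 143.807,54.435 13.491,36.235" fill="none" stroke="#000000"/>
  <polygon points="115.088,19.895 139.465,61.178 141.418,94.899 119.752,162.317 66.121,11.864 26.625,43.552" fill="none" stroke="#000000"/>
</svg>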